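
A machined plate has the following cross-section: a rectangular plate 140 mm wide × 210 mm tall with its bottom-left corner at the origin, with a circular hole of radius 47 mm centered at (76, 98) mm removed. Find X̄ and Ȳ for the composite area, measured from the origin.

X̄ = 68.15 mm, Ȳ = 107.16 mm

Part | A | x̄ᵢ | ȳᵢ | A·x̄ᵢ | A·ȳᵢ
plate | 29400.00 | 70.00 | 105.00 | 2058000.00 | 3087000.00
hole | -6939.78 | 76.00 | 98.00 | -527423.14 | -680098.26
Σ | 22460.22 |  |  | 1530576.86 | 2406901.74
X̄ = 1530576.86 / 22460.22 = 68.15 mm
Ȳ = 2406901.74 / 22460.22 = 107.16 mm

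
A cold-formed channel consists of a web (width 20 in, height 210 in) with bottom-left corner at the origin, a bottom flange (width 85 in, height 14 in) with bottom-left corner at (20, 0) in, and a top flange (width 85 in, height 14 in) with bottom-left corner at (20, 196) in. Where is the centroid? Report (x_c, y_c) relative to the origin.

x_c = 28.99 in, y_c = 105.00 in

web: A = 20 × 210 = 4200.00, centroid at (10.00, 105.00).
bottom flange: A = 85 × 14 = 1190.00, centroid at (62.50, 7.00).
top flange: A = 85 × 14 = 1190.00, centroid at (62.50, 203.00).
ΣA = 6580.00 in²
ΣAx_c = (4200.00)(10.00) + (1190.00)(62.50) + (1190.00)(62.50) = 190750.00 in³
ΣAy_c = (4200.00)(105.00) + (1190.00)(7.00) + (1190.00)(203.00) = 690900.00 in³
x_c = 190750.00 / 6580.00 = 28.99 in
y_c = 690900.00 / 6580.00 = 105.00 in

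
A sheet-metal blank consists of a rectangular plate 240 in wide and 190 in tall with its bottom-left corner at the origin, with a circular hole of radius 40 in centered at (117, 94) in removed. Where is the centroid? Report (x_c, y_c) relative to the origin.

Part | A | x̄ᵢ | ȳᵢ | A·x̄ᵢ | A·ȳᵢ
plate | 45600.00 | 120.00 | 95.00 | 5472000.00 | 4332000.00
hole | -5026.55 | 117.00 | 94.00 | -588106.14 | -472495.54
Σ | 40573.45 |  |  | 4883893.86 | 3859504.46
x_c = 4883893.86 / 40573.45 = 120.37 in
y_c = 3859504.46 / 40573.45 = 95.12 in

x_c = 120.37 in, y_c = 95.12 in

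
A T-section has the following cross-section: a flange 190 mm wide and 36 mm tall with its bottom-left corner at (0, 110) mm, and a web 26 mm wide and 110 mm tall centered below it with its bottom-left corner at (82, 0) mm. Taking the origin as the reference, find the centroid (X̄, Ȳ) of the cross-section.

X̄ = 95.00 mm, Ȳ = 106.48 mm

web: A = 26 × 110 = 2860.00, centroid at (95.00, 55.00).
flange: A = 190 × 36 = 6840.00, centroid at (95.00, 128.00).
ΣA = 9700.00 mm², ΣAX̄ = 921500.00 mm³, ΣAȲ = 1032820.00 mm³.
X̄ = 921500.00/9700.00 = 95.00 mm; Ȳ = 1032820.00/9700.00 = 106.48 mm.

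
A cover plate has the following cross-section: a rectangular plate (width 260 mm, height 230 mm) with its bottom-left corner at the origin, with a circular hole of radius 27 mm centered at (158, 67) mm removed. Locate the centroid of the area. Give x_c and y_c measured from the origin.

x_c = 128.88 mm, y_c = 116.91 mm

plate: A = 260 × 230 = 59800.00, centroid at (130.00, 115.00).
hole: A = −π·27² = -2290.22, centroid at (158.00, 67.00).
ΣA = 57509.78 mm²
ΣAx_c = (59800.00)(130.00) + (-2290.22)(158.00) = 7412145.07 mm³
ΣAy_c = (59800.00)(115.00) + (-2290.22)(67.00) = 6723555.19 mm³
x_c = 7412145.07 / 57509.78 = 128.88 mm
y_c = 6723555.19 / 57509.78 = 116.91 mm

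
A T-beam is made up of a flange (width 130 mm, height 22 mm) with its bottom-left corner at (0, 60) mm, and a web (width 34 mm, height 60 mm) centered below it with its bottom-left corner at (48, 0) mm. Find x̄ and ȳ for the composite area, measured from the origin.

x̄ = 65.00 mm, ȳ = 53.93 mm

Part | A | x̄ᵢ | ȳᵢ | A·x̄ᵢ | A·ȳᵢ
web | 2040.00 | 65.00 | 30.00 | 132600.00 | 61200.00
flange | 2860.00 | 65.00 | 71.00 | 185900.00 | 203060.00
Σ | 4900.00 |  |  | 318500.00 | 264260.00
x̄ = 318500.00 / 4900.00 = 65.00 mm
ȳ = 264260.00 / 4900.00 = 53.93 mm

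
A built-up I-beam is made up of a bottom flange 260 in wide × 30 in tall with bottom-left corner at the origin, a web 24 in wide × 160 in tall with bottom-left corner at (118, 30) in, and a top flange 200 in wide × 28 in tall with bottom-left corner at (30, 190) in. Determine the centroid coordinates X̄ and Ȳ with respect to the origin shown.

X̄ = 130.00 in, Ȳ = 97.55 in

Part | A | x̄ᵢ | ȳᵢ | A·x̄ᵢ | A·ȳᵢ
bottom flange | 7800.00 | 130.00 | 15.00 | 1014000.00 | 117000.00
web | 3840.00 | 130.00 | 110.00 | 499200.00 | 422400.00
top flange | 5600.00 | 130.00 | 204.00 | 728000.00 | 1142400.00
Σ | 17240.00 |  |  | 2241200.00 | 1681800.00
X̄ = 2241200.00 / 17240.00 = 130.00 in
Ȳ = 1681800.00 / 17240.00 = 97.55 in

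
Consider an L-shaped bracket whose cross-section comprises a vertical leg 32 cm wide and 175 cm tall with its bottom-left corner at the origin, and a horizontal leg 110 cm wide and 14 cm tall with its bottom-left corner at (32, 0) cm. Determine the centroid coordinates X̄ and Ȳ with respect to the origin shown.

X̄ = 31.31 cm, Ȳ = 70.14 cm

Part | A | x̄ᵢ | ȳᵢ | A·x̄ᵢ | A·ȳᵢ
vertical leg | 5600.00 | 16.00 | 87.50 | 89600.00 | 490000.00
horizontal leg | 1540.00 | 87.00 | 7.00 | 133980.00 | 10780.00
Σ | 7140.00 |  |  | 223580.00 | 500780.00
X̄ = 223580.00 / 7140.00 = 31.31 cm
Ȳ = 500780.00 / 7140.00 = 70.14 cm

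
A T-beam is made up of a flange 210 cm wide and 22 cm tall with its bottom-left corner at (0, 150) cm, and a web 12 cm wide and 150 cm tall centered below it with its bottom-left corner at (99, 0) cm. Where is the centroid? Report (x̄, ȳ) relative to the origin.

web: A = 12 × 150 = 1800.00, centroid at (105.00, 75.00).
flange: A = 210 × 22 = 4620.00, centroid at (105.00, 161.00).
ΣA = 6420.00 cm², ΣAx̄ = 674100.00 cm³, ΣAȳ = 878820.00 cm³.
x̄ = 674100.00/6420.00 = 105.00 cm; ȳ = 878820.00/6420.00 = 136.89 cm.

x̄ = 105.00 cm, ȳ = 136.89 cm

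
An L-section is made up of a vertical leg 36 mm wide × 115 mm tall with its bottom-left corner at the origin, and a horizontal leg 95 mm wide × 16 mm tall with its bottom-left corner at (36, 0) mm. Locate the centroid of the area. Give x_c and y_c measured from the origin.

x_c = 35.59 mm, y_c = 44.21 mm

vertical leg: A = 36 × 115 = 4140.00, centroid at (18.00, 57.50).
horizontal leg: A = 95 × 16 = 1520.00, centroid at (83.50, 8.00).
ΣA = 5660.00 mm², ΣAx_c = 201440.00 mm³, ΣAy_c = 250210.00 mm³.
x_c = 201440.00/5660.00 = 35.59 mm; y_c = 250210.00/5660.00 = 44.21 mm.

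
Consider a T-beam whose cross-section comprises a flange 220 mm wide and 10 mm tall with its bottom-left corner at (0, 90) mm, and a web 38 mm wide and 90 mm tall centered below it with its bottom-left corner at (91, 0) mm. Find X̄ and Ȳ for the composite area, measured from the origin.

web: A = 38 × 90 = 3420.00, centroid at (110.00, 45.00).
flange: A = 220 × 10 = 2200.00, centroid at (110.00, 95.00).
ΣA = 5620.00 mm²
ΣAX̄ = (3420.00)(110.00) + (2200.00)(110.00) = 618200.00 mm³
ΣAȲ = (3420.00)(45.00) + (2200.00)(95.00) = 362900.00 mm³
X̄ = 618200.00 / 5620.00 = 110.00 mm
Ȳ = 362900.00 / 5620.00 = 64.57 mm

X̄ = 110.00 mm, Ȳ = 64.57 mm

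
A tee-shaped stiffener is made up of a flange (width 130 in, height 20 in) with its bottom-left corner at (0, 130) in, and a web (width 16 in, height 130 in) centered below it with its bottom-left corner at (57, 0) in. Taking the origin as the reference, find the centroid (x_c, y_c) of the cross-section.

web: A = 16 × 130 = 2080.00, centroid at (65.00, 65.00).
flange: A = 130 × 20 = 2600.00, centroid at (65.00, 140.00).
ΣA = 4680.00 in², ΣAx_c = 304200.00 in³, ΣAy_c = 499200.00 in³.
x_c = 304200.00/4680.00 = 65.00 in; y_c = 499200.00/4680.00 = 106.67 in.

x_c = 65.00 in, y_c = 106.67 in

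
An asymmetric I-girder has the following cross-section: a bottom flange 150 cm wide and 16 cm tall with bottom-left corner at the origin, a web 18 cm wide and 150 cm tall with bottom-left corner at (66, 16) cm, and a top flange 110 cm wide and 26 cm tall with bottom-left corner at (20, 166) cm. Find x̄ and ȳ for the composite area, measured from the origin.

bottom flange: A = 150 × 16 = 2400.00, centroid at (75.00, 8.00).
web: A = 18 × 150 = 2700.00, centroid at (75.00, 91.00).
top flange: A = 110 × 26 = 2860.00, centroid at (75.00, 179.00).
ΣA = 7960.00 cm², ΣAx̄ = 597000.00 cm³, ΣAȳ = 776840.00 cm³.
x̄ = 597000.00/7960.00 = 75.00 cm; ȳ = 776840.00/7960.00 = 97.59 cm.

x̄ = 75.00 cm, ȳ = 97.59 cm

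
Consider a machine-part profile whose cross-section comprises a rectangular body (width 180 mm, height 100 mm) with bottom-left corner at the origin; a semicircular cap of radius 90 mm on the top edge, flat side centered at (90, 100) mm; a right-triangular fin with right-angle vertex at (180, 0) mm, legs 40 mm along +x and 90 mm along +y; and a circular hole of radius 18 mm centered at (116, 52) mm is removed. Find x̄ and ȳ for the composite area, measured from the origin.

x̄ = 95.06 mm, ȳ = 84.41 mm

rectangular body: A = 180 × 100 = 18000.00, centroid at (90.00, 50.00).
semicircular top: A = ½π·90² = 12723.45, centroid at (90.00, 138.20).
triangular fin: A = ½·40·90 = 1800.00, centroid at (193.33, 30.00).
hole: A = −π·18² = -1017.88, centroid at (116.00, 52.00).
ΣA = 31505.57 mm²
ΣAx̄ = (18000.00)(90.00) + (12723.45)(90.00) + (1800.00)(193.33) + (-1017.88)(116.00) = 2995036.90 mm³
ΣAȳ = (18000.00)(50.00) + (12723.45)(138.20) + (1800.00)(30.00) + (-1017.88)(52.00) = 2659415.47 mm³
x̄ = 2995036.90 / 31505.57 = 95.06 mm
ȳ = 2659415.47 / 31505.57 = 84.41 mm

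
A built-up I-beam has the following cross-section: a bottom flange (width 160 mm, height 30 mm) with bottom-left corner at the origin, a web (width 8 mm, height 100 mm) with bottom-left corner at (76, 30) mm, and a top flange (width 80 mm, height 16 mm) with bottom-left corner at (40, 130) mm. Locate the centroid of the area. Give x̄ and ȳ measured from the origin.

bottom flange: A = 160 × 30 = 4800.00, centroid at (80.00, 15.00).
web: A = 8 × 100 = 800.00, centroid at (80.00, 80.00).
top flange: A = 80 × 16 = 1280.00, centroid at (80.00, 138.00).
ΣA = 6880.00 mm², ΣAx̄ = 550400.00 mm³, ΣAȳ = 312640.00 mm³.
x̄ = 550400.00/6880.00 = 80.00 mm; ȳ = 312640.00/6880.00 = 45.44 mm.

x̄ = 80.00 mm, ȳ = 45.44 mm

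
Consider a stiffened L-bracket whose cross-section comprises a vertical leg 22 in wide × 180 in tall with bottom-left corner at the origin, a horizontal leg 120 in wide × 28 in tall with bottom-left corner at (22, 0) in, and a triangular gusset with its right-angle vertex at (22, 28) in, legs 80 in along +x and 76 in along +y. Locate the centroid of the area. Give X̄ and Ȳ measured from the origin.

vertical leg: A = 22 × 180 = 3960.00, centroid at (11.00, 90.00).
horizontal leg: A = 120 × 28 = 3360.00, centroid at (82.00, 14.00).
gusset: A = ½·80·76 = 3040.00, centroid at (48.67, 53.33).
ΣA = 10360.00 in², ΣAX̄ = 467026.67 in³, ΣAȲ = 565573.33 in³.
X̄ = 467026.67/10360.00 = 45.08 in; Ȳ = 565573.33/10360.00 = 54.59 in.

X̄ = 45.08 in, Ȳ = 54.59 in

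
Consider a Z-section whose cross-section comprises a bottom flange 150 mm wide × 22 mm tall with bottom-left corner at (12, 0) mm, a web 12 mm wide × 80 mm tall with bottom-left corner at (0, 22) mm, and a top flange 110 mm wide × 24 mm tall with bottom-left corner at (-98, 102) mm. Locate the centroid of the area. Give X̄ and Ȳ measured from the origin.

Part | A | x̄ᵢ | ȳᵢ | A·x̄ᵢ | A·ȳᵢ
bottom flange | 3300.00 | 87.00 | 11.00 | 287100.00 | 36300.00
web | 960.00 | 6.00 | 62.00 | 5760.00 | 59520.00
top flange | 2640.00 | -43.00 | 114.00 | -113520.00 | 300960.00
Σ | 6900.00 |  |  | 179340.00 | 396780.00
X̄ = 179340.00 / 6900.00 = 25.99 mm
Ȳ = 396780.00 / 6900.00 = 57.50 mm

X̄ = 25.99 mm, Ȳ = 57.50 mm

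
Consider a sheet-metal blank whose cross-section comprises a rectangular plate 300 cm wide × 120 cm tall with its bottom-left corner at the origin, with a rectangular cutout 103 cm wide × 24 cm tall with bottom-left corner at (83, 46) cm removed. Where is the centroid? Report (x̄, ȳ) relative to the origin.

plate: A = 300 × 120 = 36000.00, centroid at (150.00, 60.00).
hole: A = −(103 × 24) = -2472.00, centroid at (134.50, 58.00).
ΣA = 33528.00 cm², ΣAx̄ = 5067516.00 cm³, ΣAȳ = 2016624.00 cm³.
x̄ = 5067516.00/33528.00 = 151.14 cm; ȳ = 2016624.00/33528.00 = 60.15 cm.

x̄ = 151.14 cm, ȳ = 60.15 cm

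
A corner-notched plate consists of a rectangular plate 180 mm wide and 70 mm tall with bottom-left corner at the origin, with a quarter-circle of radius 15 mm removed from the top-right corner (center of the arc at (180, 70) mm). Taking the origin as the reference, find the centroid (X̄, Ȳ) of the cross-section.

plate: A = 180 × 70 = 12600.00, centroid at (90.00, 35.00).
removed quarter-circle: A = −¼π·15² = -176.71, centroid at (173.63, 63.63).
ΣA = 12423.29 mm², ΣAX̄ = 1103316.37 mm³, ΣAȲ = 429754.98 mm³.
X̄ = 1103316.37/12423.29 = 88.81 mm; Ȳ = 429754.98/12423.29 = 34.59 mm.

X̄ = 88.81 mm, Ȳ = 34.59 mm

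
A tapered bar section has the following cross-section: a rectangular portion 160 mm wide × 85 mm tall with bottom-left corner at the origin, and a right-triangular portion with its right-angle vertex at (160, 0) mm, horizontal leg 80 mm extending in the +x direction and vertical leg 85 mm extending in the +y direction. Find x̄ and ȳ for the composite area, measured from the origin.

x̄ = 101.33 mm, ȳ = 39.67 mm

rectangular portion: A = 160 × 85 = 13600.00, centroid at (80.00, 42.50).
triangular portion: A = ½·80·85 = 3400.00, centroid at (186.67, 28.33).
ΣA = 17000.00 mm²
ΣAx̄ = (13600.00)(80.00) + (3400.00)(186.67) = 1722666.67 mm³
ΣAȳ = (13600.00)(42.50) + (3400.00)(28.33) = 674333.33 mm³
x̄ = 1722666.67 / 17000.00 = 101.33 mm
ȳ = 674333.33 / 17000.00 = 39.67 mm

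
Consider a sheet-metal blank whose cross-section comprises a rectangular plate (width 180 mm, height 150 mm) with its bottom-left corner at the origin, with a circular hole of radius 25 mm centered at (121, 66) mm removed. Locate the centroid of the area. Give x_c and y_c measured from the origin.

x_c = 87.57 mm, y_c = 75.71 mm

plate: A = 180 × 150 = 27000.00, centroid at (90.00, 75.00).
hole: A = −π·25² = -1963.50, centroid at (121.00, 66.00).
ΣA = 25036.50 mm², ΣAx_c = 2192417.06 mm³, ΣAy_c = 1895409.30 mm³.
x_c = 2192417.06/25036.50 = 87.57 mm; y_c = 1895409.30/25036.50 = 75.71 mm.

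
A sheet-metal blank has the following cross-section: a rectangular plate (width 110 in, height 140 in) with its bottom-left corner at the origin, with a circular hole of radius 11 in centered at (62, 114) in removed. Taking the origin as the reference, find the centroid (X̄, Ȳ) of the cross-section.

X̄ = 54.82 in, Ȳ = 68.89 in

plate: A = 110 × 140 = 15400.00, centroid at (55.00, 70.00).
hole: A = −π·11² = -380.13, centroid at (62.00, 114.00).
ΣA = 15019.87 in²
ΣAX̄ = (15400.00)(55.00) + (-380.13)(62.00) = 823431.77 in³
ΣAȲ = (15400.00)(70.00) + (-380.13)(114.00) = 1034664.87 in³
X̄ = 823431.77 / 15019.87 = 54.82 in
Ȳ = 1034664.87 / 15019.87 = 68.89 in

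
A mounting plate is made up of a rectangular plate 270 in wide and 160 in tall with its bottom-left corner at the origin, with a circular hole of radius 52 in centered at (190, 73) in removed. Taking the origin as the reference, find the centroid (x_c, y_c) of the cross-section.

Part | A | x̄ᵢ | ȳᵢ | A·x̄ᵢ | A·ȳᵢ
plate | 43200.00 | 135.00 | 80.00 | 5832000.00 | 3456000.00
hole | -8494.87 | 190.00 | 73.00 | -1614024.64 | -620125.26
Σ | 34705.13 |  |  | 4217975.36 | 2835874.74
x_c = 4217975.36 / 34705.13 = 121.54 in
y_c = 2835874.74 / 34705.13 = 81.71 in

x_c = 121.54 in, y_c = 81.71 in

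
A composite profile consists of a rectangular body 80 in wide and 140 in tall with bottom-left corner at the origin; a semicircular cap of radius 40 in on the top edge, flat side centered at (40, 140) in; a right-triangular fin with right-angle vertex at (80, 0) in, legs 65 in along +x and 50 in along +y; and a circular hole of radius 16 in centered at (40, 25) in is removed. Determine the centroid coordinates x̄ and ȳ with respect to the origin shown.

x̄ = 46.89 in, ȳ = 81.57 in

rectangular body: A = 80 × 140 = 11200.00, centroid at (40.00, 70.00).
semicircular top: A = ½π·40² = 2513.27, centroid at (40.00, 156.98).
triangular fin: A = ½·65·50 = 1625.00, centroid at (101.67, 16.67).
hole: A = −π·16² = -804.25, centroid at (40.00, 25.00).
ΣA = 14534.03 in², ΣAx̄ = 681569.39 in³, ΣAȳ = 1185502.18 in³.
x̄ = 681569.39/14534.03 = 46.89 in; ȳ = 1185502.18/14534.03 = 81.57 in.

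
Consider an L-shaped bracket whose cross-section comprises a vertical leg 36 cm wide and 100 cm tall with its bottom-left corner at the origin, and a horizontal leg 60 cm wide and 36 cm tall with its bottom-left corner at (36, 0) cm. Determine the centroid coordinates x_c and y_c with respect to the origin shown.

Part | A | x̄ᵢ | ȳᵢ | A·x̄ᵢ | A·ȳᵢ
vertical leg | 3600.00 | 18.00 | 50.00 | 64800.00 | 180000.00
horizontal leg | 2160.00 | 66.00 | 18.00 | 142560.00 | 38880.00
Σ | 5760.00 |  |  | 207360.00 | 218880.00
x_c = 207360.00 / 5760.00 = 36.00 cm
y_c = 218880.00 / 5760.00 = 38.00 cm

x_c = 36.00 cm, y_c = 38.00 cm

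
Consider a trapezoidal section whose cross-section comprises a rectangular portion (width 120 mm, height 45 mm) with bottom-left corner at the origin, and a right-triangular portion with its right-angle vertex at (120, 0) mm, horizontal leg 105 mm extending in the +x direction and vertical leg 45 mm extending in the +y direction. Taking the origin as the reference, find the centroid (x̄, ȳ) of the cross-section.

rectangular portion: A = 120 × 45 = 5400.00, centroid at (60.00, 22.50).
triangular portion: A = ½·105·45 = 2362.50, centroid at (155.00, 15.00).
ΣA = 7762.50 mm², ΣAx̄ = 690187.50 mm³, ΣAȳ = 156937.50 mm³.
x̄ = 690187.50/7762.50 = 88.91 mm; ȳ = 156937.50/7762.50 = 20.22 mm.

x̄ = 88.91 mm, ȳ = 20.22 mm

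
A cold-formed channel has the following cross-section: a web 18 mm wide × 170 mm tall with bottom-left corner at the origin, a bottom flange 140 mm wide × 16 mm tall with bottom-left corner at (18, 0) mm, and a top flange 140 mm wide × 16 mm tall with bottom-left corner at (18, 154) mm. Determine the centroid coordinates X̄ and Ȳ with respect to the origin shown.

Part | A | x̄ᵢ | ȳᵢ | A·x̄ᵢ | A·ȳᵢ
web | 3060.00 | 9.00 | 85.00 | 27540.00 | 260100.00
bottom flange | 2240.00 | 88.00 | 8.00 | 197120.00 | 17920.00
top flange | 2240.00 | 88.00 | 162.00 | 197120.00 | 362880.00
Σ | 7540.00 |  |  | 421780.00 | 640900.00
X̄ = 421780.00 / 7540.00 = 55.94 mm
Ȳ = 640900.00 / 7540.00 = 85.00 mm

X̄ = 55.94 mm, Ȳ = 85.00 mm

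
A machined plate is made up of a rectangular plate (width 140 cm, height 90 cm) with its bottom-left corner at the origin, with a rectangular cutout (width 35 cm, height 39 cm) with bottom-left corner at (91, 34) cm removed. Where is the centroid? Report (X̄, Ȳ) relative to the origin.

plate: A = 140 × 90 = 12600.00, centroid at (70.00, 45.00).
hole: A = −(35 × 39) = -1365.00, centroid at (108.50, 53.50).
ΣA = 11235.00 cm², ΣAX̄ = 733897.50 cm³, ΣAȲ = 493972.50 cm³.
X̄ = 733897.50/11235.00 = 65.32 cm; Ȳ = 493972.50/11235.00 = 43.97 cm.

X̄ = 65.32 cm, Ȳ = 43.97 cm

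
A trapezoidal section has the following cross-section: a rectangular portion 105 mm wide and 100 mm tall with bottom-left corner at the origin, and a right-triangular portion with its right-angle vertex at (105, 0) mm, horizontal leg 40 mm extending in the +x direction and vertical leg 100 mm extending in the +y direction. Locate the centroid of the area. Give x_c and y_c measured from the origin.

rectangular portion: A = 105 × 100 = 10500.00, centroid at (52.50, 50.00).
triangular portion: A = ½·40·100 = 2000.00, centroid at (118.33, 33.33).
ΣA = 12500.00 mm²
ΣAx_c = (10500.00)(52.50) + (2000.00)(118.33) = 787916.67 mm³
ΣAy_c = (10500.00)(50.00) + (2000.00)(33.33) = 591666.67 mm³
x_c = 787916.67 / 12500.00 = 63.03 mm
y_c = 591666.67 / 12500.00 = 47.33 mm

x_c = 63.03 mm, y_c = 47.33 mm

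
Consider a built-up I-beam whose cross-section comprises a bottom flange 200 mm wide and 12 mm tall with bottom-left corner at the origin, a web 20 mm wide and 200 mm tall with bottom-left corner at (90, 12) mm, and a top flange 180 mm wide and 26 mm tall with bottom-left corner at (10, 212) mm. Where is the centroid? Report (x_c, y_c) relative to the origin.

x_c = 100.00 mm, y_c = 136.77 mm

Part | A | x̄ᵢ | ȳᵢ | A·x̄ᵢ | A·ȳᵢ
bottom flange | 2400.00 | 100.00 | 6.00 | 240000.00 | 14400.00
web | 4000.00 | 100.00 | 112.00 | 400000.00 | 448000.00
top flange | 4680.00 | 100.00 | 225.00 | 468000.00 | 1053000.00
Σ | 11080.00 |  |  | 1108000.00 | 1515400.00
x_c = 1108000.00 / 11080.00 = 100.00 mm
y_c = 1515400.00 / 11080.00 = 136.77 mm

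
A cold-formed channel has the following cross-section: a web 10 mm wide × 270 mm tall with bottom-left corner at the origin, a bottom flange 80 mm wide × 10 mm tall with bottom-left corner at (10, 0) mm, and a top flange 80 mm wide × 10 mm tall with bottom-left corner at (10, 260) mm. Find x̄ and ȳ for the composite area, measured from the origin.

Part | A | x̄ᵢ | ȳᵢ | A·x̄ᵢ | A·ȳᵢ
web | 2700.00 | 5.00 | 135.00 | 13500.00 | 364500.00
bottom flange | 800.00 | 50.00 | 5.00 | 40000.00 | 4000.00
top flange | 800.00 | 50.00 | 265.00 | 40000.00 | 212000.00
Σ | 4300.00 |  |  | 93500.00 | 580500.00
x̄ = 93500.00 / 4300.00 = 21.74 mm
ȳ = 580500.00 / 4300.00 = 135.00 mm

x̄ = 21.74 mm, ȳ = 135.00 mm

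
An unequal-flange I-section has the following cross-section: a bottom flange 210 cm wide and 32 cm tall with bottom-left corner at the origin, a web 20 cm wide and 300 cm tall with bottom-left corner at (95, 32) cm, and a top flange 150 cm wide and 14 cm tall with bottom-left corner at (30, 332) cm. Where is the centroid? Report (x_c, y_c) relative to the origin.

Part | A | x̄ᵢ | ȳᵢ | A·x̄ᵢ | A·ȳᵢ
bottom flange | 6720.00 | 105.00 | 16.00 | 705600.00 | 107520.00
web | 6000.00 | 105.00 | 182.00 | 630000.00 | 1092000.00
top flange | 2100.00 | 105.00 | 339.00 | 220500.00 | 711900.00
Σ | 14820.00 |  |  | 1556100.00 | 1911420.00
x_c = 1556100.00 / 14820.00 = 105.00 cm
y_c = 1911420.00 / 14820.00 = 128.98 cm

x_c = 105.00 cm, y_c = 128.98 cm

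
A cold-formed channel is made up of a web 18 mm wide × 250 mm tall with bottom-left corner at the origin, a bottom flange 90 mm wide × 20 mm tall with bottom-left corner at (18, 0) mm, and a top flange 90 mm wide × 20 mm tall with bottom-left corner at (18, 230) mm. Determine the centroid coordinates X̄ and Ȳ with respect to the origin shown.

web: A = 18 × 250 = 4500.00, centroid at (9.00, 125.00).
bottom flange: A = 90 × 20 = 1800.00, centroid at (63.00, 10.00).
top flange: A = 90 × 20 = 1800.00, centroid at (63.00, 240.00).
ΣA = 8100.00 mm², ΣAX̄ = 267300.00 mm³, ΣAȲ = 1012500.00 mm³.
X̄ = 267300.00/8100.00 = 33.00 mm; Ȳ = 1012500.00/8100.00 = 125.00 mm.

X̄ = 33.00 mm, Ȳ = 125.00 mm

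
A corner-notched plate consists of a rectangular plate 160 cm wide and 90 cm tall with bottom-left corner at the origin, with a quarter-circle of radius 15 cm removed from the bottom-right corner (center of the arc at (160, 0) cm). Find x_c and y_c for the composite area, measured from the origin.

Part | A | x̄ᵢ | ȳᵢ | A·x̄ᵢ | A·ȳᵢ
plate | 14400.00 | 80.00 | 45.00 | 1152000.00 | 648000.00
removed quarter-circle | -176.71 | 153.63 | 6.37 | -27149.33 | -1125.00
Σ | 14223.29 |  |  | 1124850.67 | 646875.00
x_c = 1124850.67 / 14223.29 = 79.09 cm
y_c = 646875.00 / 14223.29 = 45.48 cm

x_c = 79.09 cm, y_c = 45.48 cm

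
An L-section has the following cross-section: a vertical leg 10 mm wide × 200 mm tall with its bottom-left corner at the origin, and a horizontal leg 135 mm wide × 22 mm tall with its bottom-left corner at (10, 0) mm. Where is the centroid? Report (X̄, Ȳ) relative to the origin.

Part | A | x̄ᵢ | ȳᵢ | A·x̄ᵢ | A·ȳᵢ
vertical leg | 2000.00 | 5.00 | 100.00 | 10000.00 | 200000.00
horizontal leg | 2970.00 | 77.50 | 11.00 | 230175.00 | 32670.00
Σ | 4970.00 |  |  | 240175.00 | 232670.00
X̄ = 240175.00 / 4970.00 = 48.32 mm
Ȳ = 232670.00 / 4970.00 = 46.81 mm

X̄ = 48.32 mm, Ȳ = 46.81 mm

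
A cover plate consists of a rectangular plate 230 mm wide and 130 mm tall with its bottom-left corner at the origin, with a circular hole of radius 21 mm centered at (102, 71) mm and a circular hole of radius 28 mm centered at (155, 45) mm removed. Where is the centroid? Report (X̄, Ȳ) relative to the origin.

X̄ = 111.91 mm, Ȳ = 66.57 mm

Part | A | x̄ᵢ | ȳᵢ | A·x̄ᵢ | A·ȳᵢ
plate | 29900.00 | 115.00 | 65.00 | 3438500.00 | 1943500.00
hole 1 | -1385.44 | 102.00 | 71.00 | -141315.12 | -98366.41
hole 2 | -2463.01 | 155.00 | 45.00 | -381766.34 | -110835.39
Σ | 26051.55 |  |  | 2915418.54 | 1734298.20
X̄ = 2915418.54 / 26051.55 = 111.91 mm
Ȳ = 1734298.20 / 26051.55 = 66.57 mm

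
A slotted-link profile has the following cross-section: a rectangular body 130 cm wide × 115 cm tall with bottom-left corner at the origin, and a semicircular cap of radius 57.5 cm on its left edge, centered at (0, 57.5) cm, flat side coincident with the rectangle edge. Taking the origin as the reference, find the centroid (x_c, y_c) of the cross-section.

x_c = 41.95 cm, y_c = 57.50 cm

rectangular body: A = 130 × 115 = 14950.00, centroid at (65.00, 57.50).
semicircular end: A = ½π·57.5² = 5193.45, centroid at (-24.40, 57.50).
ΣA = 20143.45 cm²
ΣAx_c = (14950.00)(65.00) + (5193.45)(-24.40) = 845010.42 cm³
ΣAy_c = (14950.00)(57.50) + (5193.45)(57.50) = 1158248.11 cm³
x_c = 845010.42 / 20143.45 = 41.95 cm
y_c = 1158248.11 / 20143.45 = 57.50 cm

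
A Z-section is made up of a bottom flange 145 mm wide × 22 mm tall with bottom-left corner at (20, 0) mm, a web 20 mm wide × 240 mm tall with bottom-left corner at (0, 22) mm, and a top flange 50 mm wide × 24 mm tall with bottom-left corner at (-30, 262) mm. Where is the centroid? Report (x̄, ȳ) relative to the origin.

x̄ = 36.68 mm, ȳ = 113.76 mm

Part | A | x̄ᵢ | ȳᵢ | A·x̄ᵢ | A·ȳᵢ
bottom flange | 3190.00 | 92.50 | 11.00 | 295075.00 | 35090.00
web | 4800.00 | 10.00 | 142.00 | 48000.00 | 681600.00
top flange | 1200.00 | -5.00 | 274.00 | -6000.00 | 328800.00
Σ | 9190.00 |  |  | 337075.00 | 1045490.00
x̄ = 337075.00 / 9190.00 = 36.68 mm
ȳ = 1045490.00 / 9190.00 = 113.76 mm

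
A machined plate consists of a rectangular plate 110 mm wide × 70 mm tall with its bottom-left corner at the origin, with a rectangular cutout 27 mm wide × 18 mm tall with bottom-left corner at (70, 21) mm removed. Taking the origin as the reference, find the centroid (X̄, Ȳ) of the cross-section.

X̄ = 53.08 mm, Ȳ = 35.34 mm

plate: A = 110 × 70 = 7700.00, centroid at (55.00, 35.00).
hole: A = −(27 × 18) = -486.00, centroid at (83.50, 30.00).
ΣA = 7214.00 mm², ΣAX̄ = 382919.00 mm³, ΣAȲ = 254920.00 mm³.
X̄ = 382919.00/7214.00 = 53.08 mm; Ȳ = 254920.00/7214.00 = 35.34 mm.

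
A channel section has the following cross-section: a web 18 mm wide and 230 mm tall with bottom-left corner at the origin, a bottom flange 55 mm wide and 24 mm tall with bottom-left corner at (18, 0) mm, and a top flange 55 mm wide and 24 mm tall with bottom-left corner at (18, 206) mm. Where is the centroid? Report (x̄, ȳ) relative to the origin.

x̄ = 23.21 mm, ȳ = 115.00 mm

web: A = 18 × 230 = 4140.00, centroid at (9.00, 115.00).
bottom flange: A = 55 × 24 = 1320.00, centroid at (45.50, 12.00).
top flange: A = 55 × 24 = 1320.00, centroid at (45.50, 218.00).
ΣA = 6780.00 mm²
ΣAx̄ = (4140.00)(9.00) + (1320.00)(45.50) + (1320.00)(45.50) = 157380.00 mm³
ΣAȳ = (4140.00)(115.00) + (1320.00)(12.00) + (1320.00)(218.00) = 779700.00 mm³
x̄ = 157380.00 / 6780.00 = 23.21 mm
ȳ = 779700.00 / 6780.00 = 115.00 mm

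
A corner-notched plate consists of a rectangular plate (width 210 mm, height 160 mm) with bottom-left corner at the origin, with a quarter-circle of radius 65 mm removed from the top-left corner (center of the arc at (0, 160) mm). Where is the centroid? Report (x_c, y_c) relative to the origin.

plate: A = 210 × 160 = 33600.00, centroid at (105.00, 80.00).
removed quarter-circle: A = −¼π·65² = -3318.31, centroid at (27.59, 132.41).
ΣA = 30281.69 mm², ΣAx_c = 3436458.33 mm³, ΣAy_c = 2248612.51 mm³.
x_c = 3436458.33/30281.69 = 113.48 mm; y_c = 2248612.51/30281.69 = 74.26 mm.

x_c = 113.48 mm, y_c = 74.26 mm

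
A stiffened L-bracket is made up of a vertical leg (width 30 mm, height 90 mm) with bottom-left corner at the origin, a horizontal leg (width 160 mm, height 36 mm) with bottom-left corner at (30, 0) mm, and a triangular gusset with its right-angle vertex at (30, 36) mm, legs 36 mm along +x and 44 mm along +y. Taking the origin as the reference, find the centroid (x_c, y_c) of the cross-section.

vertical leg: A = 30 × 90 = 2700.00, centroid at (15.00, 45.00).
horizontal leg: A = 160 × 36 = 5760.00, centroid at (110.00, 18.00).
gusset: A = ½·36·44 = 792.00, centroid at (42.00, 50.67).
ΣA = 9252.00 mm²
ΣAx_c = (2700.00)(15.00) + (5760.00)(110.00) + (792.00)(42.00) = 707364.00 mm³
ΣAy_c = (2700.00)(45.00) + (5760.00)(18.00) + (792.00)(50.67) = 265308.00 mm³
x_c = 707364.00 / 9252.00 = 76.46 mm
y_c = 265308.00 / 9252.00 = 28.68 mm

x_c = 76.46 mm, y_c = 28.68 mm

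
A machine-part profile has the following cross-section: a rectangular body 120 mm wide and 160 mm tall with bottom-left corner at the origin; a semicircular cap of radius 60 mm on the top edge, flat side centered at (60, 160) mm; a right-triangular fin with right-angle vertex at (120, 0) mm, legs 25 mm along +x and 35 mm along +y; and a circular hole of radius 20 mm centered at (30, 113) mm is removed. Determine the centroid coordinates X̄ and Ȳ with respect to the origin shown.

X̄ = 62.81 mm, Ȳ = 101.84 mm

Part | A | x̄ᵢ | ȳᵢ | A·x̄ᵢ | A·ȳᵢ
rectangular body | 19200.00 | 60.00 | 80.00 | 1152000.00 | 1536000.00
semicircular top | 5654.87 | 60.00 | 185.46 | 339292.01 | 1048778.68
triangular fin | 437.50 | 128.33 | 11.67 | 56145.83 | 5104.17
hole | -1256.64 | 30.00 | 113.00 | -37699.11 | -141999.99
Σ | 24035.73 |  |  | 1509738.73 | 2447882.86
X̄ = 1509738.73 / 24035.73 = 62.81 mm
Ȳ = 2447882.86 / 24035.73 = 101.84 mm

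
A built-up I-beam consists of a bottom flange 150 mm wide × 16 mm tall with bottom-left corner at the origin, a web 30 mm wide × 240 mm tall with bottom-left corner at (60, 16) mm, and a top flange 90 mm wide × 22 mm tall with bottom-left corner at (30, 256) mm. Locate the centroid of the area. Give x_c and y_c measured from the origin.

bottom flange: A = 150 × 16 = 2400.00, centroid at (75.00, 8.00).
web: A = 30 × 240 = 7200.00, centroid at (75.00, 136.00).
top flange: A = 90 × 22 = 1980.00, centroid at (75.00, 267.00).
ΣA = 11580.00 mm², ΣAx_c = 868500.00 mm³, ΣAy_c = 1527060.00 mm³.
x_c = 868500.00/11580.00 = 75.00 mm; y_c = 1527060.00/11580.00 = 131.87 mm.

x_c = 75.00 mm, y_c = 131.87 mm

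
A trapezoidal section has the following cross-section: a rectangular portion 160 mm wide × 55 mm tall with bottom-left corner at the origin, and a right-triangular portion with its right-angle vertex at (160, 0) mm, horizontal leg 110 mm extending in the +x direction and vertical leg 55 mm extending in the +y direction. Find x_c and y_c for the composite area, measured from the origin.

rectangular portion: A = 160 × 55 = 8800.00, centroid at (80.00, 27.50).
triangular portion: A = ½·110·55 = 3025.00, centroid at (196.67, 18.33).
ΣA = 11825.00 mm²
ΣAx_c = (8800.00)(80.00) + (3025.00)(196.67) = 1298916.67 mm³
ΣAy_c = (8800.00)(27.50) + (3025.00)(18.33) = 297458.33 mm³
x_c = 1298916.67 / 11825.00 = 109.84 mm
y_c = 297458.33 / 11825.00 = 25.16 mm

x_c = 109.84 mm, y_c = 25.16 mm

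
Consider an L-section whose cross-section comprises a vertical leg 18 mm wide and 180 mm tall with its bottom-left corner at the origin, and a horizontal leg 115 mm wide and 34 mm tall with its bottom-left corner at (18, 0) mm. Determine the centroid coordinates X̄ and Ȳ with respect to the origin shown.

X̄ = 45.37 mm, Ȳ = 50.08 mm

vertical leg: A = 18 × 180 = 3240.00, centroid at (9.00, 90.00).
horizontal leg: A = 115 × 34 = 3910.00, centroid at (75.50, 17.00).
ΣA = 7150.00 mm²
ΣAX̄ = (3240.00)(9.00) + (3910.00)(75.50) = 324365.00 mm³
ΣAȲ = (3240.00)(90.00) + (3910.00)(17.00) = 358070.00 mm³
X̄ = 324365.00 / 7150.00 = 45.37 mm
Ȳ = 358070.00 / 7150.00 = 50.08 mm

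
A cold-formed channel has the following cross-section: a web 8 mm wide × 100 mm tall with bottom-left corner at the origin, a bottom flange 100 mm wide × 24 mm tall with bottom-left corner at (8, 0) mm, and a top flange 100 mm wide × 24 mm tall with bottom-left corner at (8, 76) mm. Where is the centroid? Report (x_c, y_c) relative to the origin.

x_c = 50.29 mm, y_c = 50.00 mm

web: A = 8 × 100 = 800.00, centroid at (4.00, 50.00).
bottom flange: A = 100 × 24 = 2400.00, centroid at (58.00, 12.00).
top flange: A = 100 × 24 = 2400.00, centroid at (58.00, 88.00).
ΣA = 5600.00 mm²
ΣAx_c = (800.00)(4.00) + (2400.00)(58.00) + (2400.00)(58.00) = 281600.00 mm³
ΣAy_c = (800.00)(50.00) + (2400.00)(12.00) + (2400.00)(88.00) = 280000.00 mm³
x_c = 281600.00 / 5600.00 = 50.29 mm
y_c = 280000.00 / 5600.00 = 50.00 mm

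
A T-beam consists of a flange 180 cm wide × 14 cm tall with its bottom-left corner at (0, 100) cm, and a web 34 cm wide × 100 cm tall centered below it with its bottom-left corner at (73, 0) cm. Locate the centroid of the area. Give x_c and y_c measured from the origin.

web: A = 34 × 100 = 3400.00, centroid at (90.00, 50.00).
flange: A = 180 × 14 = 2520.00, centroid at (90.00, 107.00).
ΣA = 5920.00 cm²
ΣAx_c = (3400.00)(90.00) + (2520.00)(90.00) = 532800.00 cm³
ΣAy_c = (3400.00)(50.00) + (2520.00)(107.00) = 439640.00 cm³
x_c = 532800.00 / 5920.00 = 90.00 cm
y_c = 439640.00 / 5920.00 = 74.26 cm

x_c = 90.00 cm, y_c = 74.26 cm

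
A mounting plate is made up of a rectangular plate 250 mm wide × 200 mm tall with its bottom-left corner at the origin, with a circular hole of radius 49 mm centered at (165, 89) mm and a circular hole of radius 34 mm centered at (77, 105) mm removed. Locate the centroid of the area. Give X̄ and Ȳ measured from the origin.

plate: A = 250 × 200 = 50000.00, centroid at (125.00, 100.00).
hole 1: A = −π·49² = -7542.96, centroid at (165.00, 89.00).
hole 2: A = −π·34² = -3631.68, centroid at (77.00, 105.00).
ΣA = 38825.35 mm²
ΣAX̄ = (50000.00)(125.00) + (-7542.96)(165.00) + (-3631.68)(77.00) = 4725771.50 mm³
ΣAȲ = (50000.00)(100.00) + (-7542.96)(89.00) + (-3631.68)(105.00) = 3947349.69 mm³
X̄ = 4725771.50 / 38825.35 = 121.72 mm
Ȳ = 3947349.69 / 38825.35 = 101.67 mm

X̄ = 121.72 mm, Ȳ = 101.67 mm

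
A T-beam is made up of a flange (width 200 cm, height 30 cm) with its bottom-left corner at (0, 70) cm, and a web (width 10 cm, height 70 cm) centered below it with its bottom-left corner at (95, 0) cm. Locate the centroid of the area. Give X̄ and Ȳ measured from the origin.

Part | A | x̄ᵢ | ȳᵢ | A·x̄ᵢ | A·ȳᵢ
web | 700.00 | 100.00 | 35.00 | 70000.00 | 24500.00
flange | 6000.00 | 100.00 | 85.00 | 600000.00 | 510000.00
Σ | 6700.00 |  |  | 670000.00 | 534500.00
X̄ = 670000.00 / 6700.00 = 100.00 cm
Ȳ = 534500.00 / 6700.00 = 79.78 cm

X̄ = 100.00 cm, Ȳ = 79.78 cm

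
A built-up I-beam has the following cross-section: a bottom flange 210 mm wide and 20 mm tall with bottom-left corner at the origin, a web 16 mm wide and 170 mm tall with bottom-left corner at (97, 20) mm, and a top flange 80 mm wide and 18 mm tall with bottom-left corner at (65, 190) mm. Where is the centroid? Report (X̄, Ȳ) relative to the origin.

X̄ = 105.00 mm, Ȳ = 73.46 mm

Part | A | x̄ᵢ | ȳᵢ | A·x̄ᵢ | A·ȳᵢ
bottom flange | 4200.00 | 105.00 | 10.00 | 441000.00 | 42000.00
web | 2720.00 | 105.00 | 105.00 | 285600.00 | 285600.00
top flange | 1440.00 | 105.00 | 199.00 | 151200.00 | 286560.00
Σ | 8360.00 |  |  | 877800.00 | 614160.00
X̄ = 877800.00 / 8360.00 = 105.00 mm
Ȳ = 614160.00 / 8360.00 = 73.46 mm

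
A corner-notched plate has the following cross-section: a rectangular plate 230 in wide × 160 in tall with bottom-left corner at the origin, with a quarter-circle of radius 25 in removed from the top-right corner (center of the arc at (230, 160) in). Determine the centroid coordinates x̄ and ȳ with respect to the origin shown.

plate: A = 230 × 160 = 36800.00, centroid at (115.00, 80.00).
removed quarter-circle: A = −¼π·25² = -490.87, centroid at (219.39, 149.39).
ΣA = 36309.13 in², ΣAx̄ = 4124307.35 in³, ΣAȳ = 2870668.52 in³.
x̄ = 4124307.35/36309.13 = 113.59 in; ȳ = 2870668.52/36309.13 = 79.06 in.

x̄ = 113.59 in, ȳ = 79.06 in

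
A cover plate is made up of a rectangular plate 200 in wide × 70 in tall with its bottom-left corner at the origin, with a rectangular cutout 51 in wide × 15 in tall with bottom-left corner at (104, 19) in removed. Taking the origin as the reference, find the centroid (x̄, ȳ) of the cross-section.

plate: A = 200 × 70 = 14000.00, centroid at (100.00, 35.00).
hole: A = −(51 × 15) = -765.00, centroid at (129.50, 26.50).
ΣA = 13235.00 in²
ΣAx̄ = (14000.00)(100.00) + (-765.00)(129.50) = 1300932.50 in³
ΣAȳ = (14000.00)(35.00) + (-765.00)(26.50) = 469727.50 in³
x̄ = 1300932.50 / 13235.00 = 98.29 in
ȳ = 469727.50 / 13235.00 = 35.49 in

x̄ = 98.29 in, ȳ = 35.49 in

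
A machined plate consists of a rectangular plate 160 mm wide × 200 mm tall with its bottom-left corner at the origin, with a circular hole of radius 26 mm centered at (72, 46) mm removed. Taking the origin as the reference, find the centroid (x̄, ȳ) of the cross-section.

x̄ = 80.57 mm, ȳ = 103.84 mm

plate: A = 160 × 200 = 32000.00, centroid at (80.00, 100.00).
hole: A = −π·26² = -2123.72, centroid at (72.00, 46.00).
ΣA = 29876.28 mm², ΣAx̄ = 2407092.40 mm³, ΣAȳ = 3102309.03 mm³.
x̄ = 2407092.40/29876.28 = 80.57 mm; ȳ = 3102309.03/29876.28 = 103.84 mm.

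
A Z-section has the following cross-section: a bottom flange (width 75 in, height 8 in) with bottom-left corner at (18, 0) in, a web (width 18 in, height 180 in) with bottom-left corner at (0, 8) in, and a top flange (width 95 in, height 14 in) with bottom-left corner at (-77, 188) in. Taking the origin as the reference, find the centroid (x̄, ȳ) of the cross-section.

x̄ = 4.49 in, ȳ = 112.04 in

bottom flange: A = 75 × 8 = 600.00, centroid at (55.50, 4.00).
web: A = 18 × 180 = 3240.00, centroid at (9.00, 98.00).
top flange: A = 95 × 14 = 1330.00, centroid at (-29.50, 195.00).
ΣA = 5170.00 in², ΣAx̄ = 23225.00 in³, ΣAȳ = 579270.00 in³.
x̄ = 23225.00/5170.00 = 4.49 in; ȳ = 579270.00/5170.00 = 112.04 in.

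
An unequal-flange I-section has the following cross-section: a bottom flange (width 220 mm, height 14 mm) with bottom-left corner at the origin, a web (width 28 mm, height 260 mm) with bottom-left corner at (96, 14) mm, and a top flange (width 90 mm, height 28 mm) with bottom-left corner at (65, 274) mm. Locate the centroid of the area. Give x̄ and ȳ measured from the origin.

x̄ = 110.00 mm, ȳ = 139.41 mm

bottom flange: A = 220 × 14 = 3080.00, centroid at (110.00, 7.00).
web: A = 28 × 260 = 7280.00, centroid at (110.00, 144.00).
top flange: A = 90 × 28 = 2520.00, centroid at (110.00, 288.00).
ΣA = 12880.00 mm²
ΣAx̄ = (3080.00)(110.00) + (7280.00)(110.00) + (2520.00)(110.00) = 1416800.00 mm³
ΣAȳ = (3080.00)(7.00) + (7280.00)(144.00) + (2520.00)(288.00) = 1795640.00 mm³
x̄ = 1416800.00 / 12880.00 = 110.00 mm
ȳ = 1795640.00 / 12880.00 = 139.41 mm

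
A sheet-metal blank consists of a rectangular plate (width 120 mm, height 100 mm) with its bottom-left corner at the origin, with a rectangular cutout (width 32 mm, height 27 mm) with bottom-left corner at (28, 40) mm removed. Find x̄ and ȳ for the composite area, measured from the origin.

Part | A | x̄ᵢ | ȳᵢ | A·x̄ᵢ | A·ȳᵢ
plate | 12000.00 | 60.00 | 50.00 | 720000.00 | 600000.00
hole | -864.00 | 44.00 | 53.50 | -38016.00 | -46224.00
Σ | 11136.00 |  |  | 681984.00 | 553776.00
x̄ = 681984.00 / 11136.00 = 61.24 mm
ȳ = 553776.00 / 11136.00 = 49.73 mm

x̄ = 61.24 mm, ȳ = 49.73 mm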